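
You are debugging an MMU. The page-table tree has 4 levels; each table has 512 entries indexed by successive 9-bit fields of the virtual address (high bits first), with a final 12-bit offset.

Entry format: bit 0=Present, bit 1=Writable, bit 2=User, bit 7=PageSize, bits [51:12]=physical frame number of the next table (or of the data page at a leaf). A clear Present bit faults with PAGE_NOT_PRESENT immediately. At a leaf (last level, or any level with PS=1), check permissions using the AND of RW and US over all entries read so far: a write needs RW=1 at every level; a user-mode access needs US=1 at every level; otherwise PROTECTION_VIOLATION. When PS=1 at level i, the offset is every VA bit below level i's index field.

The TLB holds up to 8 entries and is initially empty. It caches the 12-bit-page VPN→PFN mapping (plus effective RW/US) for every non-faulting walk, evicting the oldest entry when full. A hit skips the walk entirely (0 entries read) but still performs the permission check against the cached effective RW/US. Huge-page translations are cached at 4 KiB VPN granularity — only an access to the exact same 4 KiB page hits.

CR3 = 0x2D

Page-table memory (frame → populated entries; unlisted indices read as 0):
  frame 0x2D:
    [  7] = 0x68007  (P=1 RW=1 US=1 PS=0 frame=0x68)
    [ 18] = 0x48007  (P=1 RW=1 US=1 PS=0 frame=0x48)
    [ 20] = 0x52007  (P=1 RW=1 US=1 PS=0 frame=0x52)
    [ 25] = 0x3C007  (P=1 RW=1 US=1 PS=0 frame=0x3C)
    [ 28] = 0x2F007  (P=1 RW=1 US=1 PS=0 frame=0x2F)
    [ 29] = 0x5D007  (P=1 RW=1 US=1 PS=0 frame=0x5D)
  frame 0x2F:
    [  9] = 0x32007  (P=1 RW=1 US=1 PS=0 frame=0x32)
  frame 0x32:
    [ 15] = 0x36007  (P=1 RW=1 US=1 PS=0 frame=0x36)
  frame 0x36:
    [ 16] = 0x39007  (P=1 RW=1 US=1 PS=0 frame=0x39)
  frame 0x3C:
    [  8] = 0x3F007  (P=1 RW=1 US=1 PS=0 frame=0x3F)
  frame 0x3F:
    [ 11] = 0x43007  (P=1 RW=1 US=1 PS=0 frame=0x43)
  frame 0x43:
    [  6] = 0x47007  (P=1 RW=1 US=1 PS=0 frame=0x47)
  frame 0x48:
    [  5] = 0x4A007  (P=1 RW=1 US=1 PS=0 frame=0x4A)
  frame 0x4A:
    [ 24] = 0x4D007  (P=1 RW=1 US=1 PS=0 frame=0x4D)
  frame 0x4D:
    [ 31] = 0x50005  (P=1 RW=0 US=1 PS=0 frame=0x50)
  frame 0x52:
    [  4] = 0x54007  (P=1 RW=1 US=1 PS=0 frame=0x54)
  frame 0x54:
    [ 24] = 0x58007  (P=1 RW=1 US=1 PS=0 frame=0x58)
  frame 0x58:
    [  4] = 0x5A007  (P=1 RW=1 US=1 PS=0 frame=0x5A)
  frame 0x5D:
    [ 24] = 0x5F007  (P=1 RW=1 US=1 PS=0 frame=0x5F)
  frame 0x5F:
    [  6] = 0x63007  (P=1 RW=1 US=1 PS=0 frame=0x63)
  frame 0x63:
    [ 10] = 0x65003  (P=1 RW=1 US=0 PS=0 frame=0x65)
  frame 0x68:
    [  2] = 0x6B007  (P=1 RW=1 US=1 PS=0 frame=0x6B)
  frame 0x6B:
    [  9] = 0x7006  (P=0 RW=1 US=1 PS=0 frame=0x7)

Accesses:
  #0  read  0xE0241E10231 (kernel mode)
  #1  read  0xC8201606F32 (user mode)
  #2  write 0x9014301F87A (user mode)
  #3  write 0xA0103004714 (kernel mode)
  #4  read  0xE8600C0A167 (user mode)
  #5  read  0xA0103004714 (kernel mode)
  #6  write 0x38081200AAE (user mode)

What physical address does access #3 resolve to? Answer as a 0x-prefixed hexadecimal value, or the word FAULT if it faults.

Per-access translation:
#0 VA=0xE0241E10231 (r,kernel):
  L0: frame=0x2D idx=28 entry=0x2F007 [P=1 RW=1 US=1 PS=0]
  L1: frame=0x2F idx=9 entry=0x32007 [P=1 RW=1 US=1 PS=0]
  L2: frame=0x32 idx=15 entry=0x36007 [P=1 RW=1 US=1 PS=0]
  L3: frame=0x36 idx=16 entry=0x39007 [P=1 RW=1 US=1 PS=0]
  ✓ 0x39231  — 4 lookups
#1 VA=0xC8201606F32 (r,user):
  L0: frame=0x2D idx=25 entry=0x3C007 [P=1 RW=1 US=1 PS=0]
  L1: frame=0x3C idx=8 entry=0x3F007 [P=1 RW=1 US=1 PS=0]
  L2: frame=0x3F idx=11 entry=0x43007 [P=1 RW=1 US=1 PS=0]
  L3: frame=0x43 idx=6 entry=0x47007 [P=1 RW=1 US=1 PS=0]
  ✓ 0x47F32  — 4 lookups
#2 VA=0x9014301F87A (w,user):
  L0: frame=0x2D idx=18 entry=0x48007 [P=1 RW=1 US=1 PS=0]
  L1: frame=0x48 idx=5 entry=0x4A007 [P=1 RW=1 US=1 PS=0]
  L2: frame=0x4A idx=24 entry=0x4D007 [P=1 RW=1 US=1 PS=0]
  L3: frame=0x4D idx=31 entry=0x50005 [P=1 RW=0 US=1 PS=0]
  ✗ PROTECTION_VIOLATION  [4 reads]
#3 VA=0xA0103004714 (w,kernel):
  L0: frame=0x2D idx=20 entry=0x52007 [P=1 RW=1 US=1 PS=0]
  L1: frame=0x52 idx=4 entry=0x54007 [P=1 RW=1 US=1 PS=0]
  L2: frame=0x54 idx=24 entry=0x58007 [P=1 RW=1 US=1 PS=0]
  L3: frame=0x58 idx=4 entry=0x5A007 [P=1 RW=1 US=1 PS=0]
  ✓ 0x5A714  — 4 lookups
#4 VA=0xE8600C0A167 (r,user):
  L0: frame=0x2D idx=29 entry=0x5D007 [P=1 RW=1 US=1 PS=0]
  L1: frame=0x5D idx=24 entry=0x5F007 [P=1 RW=1 US=1 PS=0]
  L2: frame=0x5F idx=6 entry=0x63007 [P=1 RW=1 US=1 PS=0]
  L3: frame=0x63 idx=10 entry=0x65003 [P=1 RW=1 US=0 PS=0]
  ✗ PROTECTION_VIOLATION  [4 reads]
#5 VA=0xA0103004714 (r,kernel):
  TLB hit vpn=0xA0103004 → PA=0x5A714
#6 VA=0x38081200AAE (w,user):
  L0: frame=0x2D idx=7 entry=0x68007 [P=1 RW=1 US=1 PS=0]
  L1: frame=0x68 idx=2 entry=0x6B007 [P=1 RW=1 US=1 PS=0]
  L2: frame=0x6B idx=9 entry=0x7006 [P=0 RW=1 US=1 PS=0]
  ✗ PAGE_NOT_PRESENT  [3 reads]

Access #3 PA: 0x5A714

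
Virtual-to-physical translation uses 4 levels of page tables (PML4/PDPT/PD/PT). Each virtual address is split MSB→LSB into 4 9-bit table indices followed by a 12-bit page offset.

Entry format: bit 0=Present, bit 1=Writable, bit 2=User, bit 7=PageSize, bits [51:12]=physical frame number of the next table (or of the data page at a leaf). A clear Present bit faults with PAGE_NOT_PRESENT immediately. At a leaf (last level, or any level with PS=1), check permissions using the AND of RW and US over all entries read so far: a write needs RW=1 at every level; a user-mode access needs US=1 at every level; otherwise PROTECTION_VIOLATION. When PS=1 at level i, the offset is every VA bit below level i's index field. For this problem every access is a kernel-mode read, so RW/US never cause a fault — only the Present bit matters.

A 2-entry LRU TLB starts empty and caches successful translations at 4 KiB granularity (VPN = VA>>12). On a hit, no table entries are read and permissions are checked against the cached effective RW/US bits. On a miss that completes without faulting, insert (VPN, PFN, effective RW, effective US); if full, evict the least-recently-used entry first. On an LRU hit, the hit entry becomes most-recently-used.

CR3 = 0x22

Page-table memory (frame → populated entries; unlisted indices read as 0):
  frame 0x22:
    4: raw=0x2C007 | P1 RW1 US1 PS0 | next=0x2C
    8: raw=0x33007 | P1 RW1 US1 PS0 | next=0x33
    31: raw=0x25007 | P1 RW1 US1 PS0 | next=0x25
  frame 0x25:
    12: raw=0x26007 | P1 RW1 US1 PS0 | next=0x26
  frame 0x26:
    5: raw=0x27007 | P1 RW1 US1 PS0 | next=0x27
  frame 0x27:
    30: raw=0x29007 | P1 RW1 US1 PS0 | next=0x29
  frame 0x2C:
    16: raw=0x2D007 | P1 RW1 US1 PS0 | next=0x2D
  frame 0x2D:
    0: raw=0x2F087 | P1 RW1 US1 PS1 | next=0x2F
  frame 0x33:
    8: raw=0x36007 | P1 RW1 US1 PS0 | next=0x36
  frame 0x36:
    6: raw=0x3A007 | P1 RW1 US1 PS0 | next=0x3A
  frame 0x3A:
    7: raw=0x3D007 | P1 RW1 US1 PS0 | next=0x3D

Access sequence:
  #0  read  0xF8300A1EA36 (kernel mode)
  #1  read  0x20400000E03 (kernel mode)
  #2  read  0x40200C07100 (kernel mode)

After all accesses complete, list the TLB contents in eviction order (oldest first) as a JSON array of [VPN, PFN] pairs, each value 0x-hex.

Trace:
#0 VA=0xF8300A1EA36 (r,kernel):
  L0: frame=0x22 idx=31 entry=0x25007 [P=1 RW=1 US=1 PS=0]
  L1: frame=0x25 idx=12 entry=0x26007 [P=1 RW=1 US=1 PS=0]
  L2: frame=0x26 idx=5 entry=0x27007 [P=1 RW=1 US=1 PS=0]
  L3: frame=0x27 idx=30 entry=0x29007 [P=1 RW=1 US=1 PS=0]
  ⇒ phys 0x29A36  [4 reads]
#1 VA=0x20400000E03 (r,kernel):
  L0: frame=0x22 idx=4 entry=0x2C007 [P=1 RW=1 US=1 PS=0]
  L1: frame=0x2C idx=16 entry=0x2D007 [P=1 RW=1 US=1 PS=0]
  L2: frame=0x2D idx=0 entry=0x2F087 [P=1 RW=1 US=1 PS=1]
  ⇒ phys 0x2FE03 (huge @L2)  [3 reads]
#2 VA=0x40200C07100 (r,kernel):
  L0: frame=0x22 idx=8 entry=0x33007 [P=1 RW=1 US=1 PS=0]
  L1: frame=0x33 idx=8 entry=0x36007 [P=1 RW=1 US=1 PS=0]
  L2: frame=0x36 idx=6 entry=0x3A007 [P=1 RW=1 US=1 PS=0]
  L3: frame=0x3A idx=7 entry=0x3D007 [P=1 RW=1 US=1 PS=0]
  ⇒ phys 0x3D100  [4 reads]

TLB: [["0x20400000", "0x2F"], ["0x40200C07", "0x3D"]]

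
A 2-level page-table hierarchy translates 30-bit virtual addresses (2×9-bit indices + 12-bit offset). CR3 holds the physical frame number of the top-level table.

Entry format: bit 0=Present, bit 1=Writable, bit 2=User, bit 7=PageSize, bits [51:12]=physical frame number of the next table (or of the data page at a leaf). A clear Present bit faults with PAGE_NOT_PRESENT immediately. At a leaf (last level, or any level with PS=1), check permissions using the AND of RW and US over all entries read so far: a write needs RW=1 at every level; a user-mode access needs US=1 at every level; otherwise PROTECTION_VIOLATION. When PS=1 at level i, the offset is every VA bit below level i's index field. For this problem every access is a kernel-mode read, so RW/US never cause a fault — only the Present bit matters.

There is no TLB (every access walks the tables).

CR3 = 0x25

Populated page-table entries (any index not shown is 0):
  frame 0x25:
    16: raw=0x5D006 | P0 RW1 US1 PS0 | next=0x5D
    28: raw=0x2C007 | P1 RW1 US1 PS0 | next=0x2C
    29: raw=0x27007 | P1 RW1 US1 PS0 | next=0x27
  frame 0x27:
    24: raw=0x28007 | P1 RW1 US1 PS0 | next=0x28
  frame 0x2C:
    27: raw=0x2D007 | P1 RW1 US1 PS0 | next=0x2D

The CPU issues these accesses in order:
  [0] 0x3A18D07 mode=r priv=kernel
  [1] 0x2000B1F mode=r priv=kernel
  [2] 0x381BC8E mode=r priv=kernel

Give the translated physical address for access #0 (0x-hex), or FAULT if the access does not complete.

Trace:
#0 VA=0x3A18D07 (r,kernel):
  L0: frame=0x25 idx=29 entry=0x27007 [P=1 RW=1 US=1 PS=0]
  L1: frame=0x27 idx=24 entry=0x28007 [P=1 RW=1 US=1 PS=0]
  ⇒ phys 0x28D07  [2 reads]
#1 VA=0x2000B1F (r,kernel):
  L0: frame=0x25 idx=16 entry=0x5D006 [P=0 RW=1 US=1 PS=0]
  → PAGE_NOT_PRESENT  (1 entries read)
#2 VA=0x381BC8E (r,kernel):
  L0: frame=0x25 idx=28 entry=0x2C007 [P=1 RW=1 US=1 PS=0]
  L1: frame=0x2C idx=27 entry=0x2D007 [P=1 RW=1 US=1 PS=0]
  ⇒ phys 0x2DC8E  [2 reads]

Access #0 PA: 0x28D07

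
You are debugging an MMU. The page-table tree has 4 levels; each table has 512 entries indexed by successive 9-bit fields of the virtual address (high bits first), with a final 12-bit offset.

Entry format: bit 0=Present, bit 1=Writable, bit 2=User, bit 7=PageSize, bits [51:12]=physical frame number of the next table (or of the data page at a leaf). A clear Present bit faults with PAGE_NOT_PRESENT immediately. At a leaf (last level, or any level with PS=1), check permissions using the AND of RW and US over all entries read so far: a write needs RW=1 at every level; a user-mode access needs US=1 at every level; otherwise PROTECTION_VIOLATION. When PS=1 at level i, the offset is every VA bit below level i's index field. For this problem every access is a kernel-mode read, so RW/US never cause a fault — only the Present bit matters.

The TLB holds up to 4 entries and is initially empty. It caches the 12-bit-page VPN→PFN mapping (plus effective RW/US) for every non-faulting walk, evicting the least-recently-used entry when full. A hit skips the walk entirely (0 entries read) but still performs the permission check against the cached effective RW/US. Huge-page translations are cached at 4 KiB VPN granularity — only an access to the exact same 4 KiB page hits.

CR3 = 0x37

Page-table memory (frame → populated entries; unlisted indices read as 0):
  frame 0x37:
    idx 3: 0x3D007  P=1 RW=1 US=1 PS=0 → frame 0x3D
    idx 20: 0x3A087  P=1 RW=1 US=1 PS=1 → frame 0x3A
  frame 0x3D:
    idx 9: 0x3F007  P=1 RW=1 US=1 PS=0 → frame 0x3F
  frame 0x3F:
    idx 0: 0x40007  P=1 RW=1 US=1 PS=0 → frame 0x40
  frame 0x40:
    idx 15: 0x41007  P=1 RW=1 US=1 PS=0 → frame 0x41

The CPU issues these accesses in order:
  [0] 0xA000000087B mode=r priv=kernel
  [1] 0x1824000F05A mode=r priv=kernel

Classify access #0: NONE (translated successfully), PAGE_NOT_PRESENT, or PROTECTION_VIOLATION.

Walk each access:
#0 VA=0xA000000087B (r,kernel):
  lvl0: tbl 0x37, slot 20 ⇒ 0x3A087 (P1/RW1/US1/PS1)
  ⇒ phys 0x3A87B (huge @L0)  [1 reads]
#1 VA=0x1824000F05A (r,kernel):
  lvl0: tbl 0x37, slot 3 ⇒ 0x3D007 (P1/RW1/US1/PS0)
  lvl1: tbl 0x3D, slot 9 ⇒ 0x3F007 (P1/RW1/US1/PS0)
  lvl2: tbl 0x3F, slot 0 ⇒ 0x40007 (P1/RW1/US1/PS0)
  lvl3: tbl 0x40, slot 15 ⇒ 0x41007 (P1/RW1/US1/PS0)
  ⇒ phys 0x4105A  [4 reads]

Access #0 fault: NONE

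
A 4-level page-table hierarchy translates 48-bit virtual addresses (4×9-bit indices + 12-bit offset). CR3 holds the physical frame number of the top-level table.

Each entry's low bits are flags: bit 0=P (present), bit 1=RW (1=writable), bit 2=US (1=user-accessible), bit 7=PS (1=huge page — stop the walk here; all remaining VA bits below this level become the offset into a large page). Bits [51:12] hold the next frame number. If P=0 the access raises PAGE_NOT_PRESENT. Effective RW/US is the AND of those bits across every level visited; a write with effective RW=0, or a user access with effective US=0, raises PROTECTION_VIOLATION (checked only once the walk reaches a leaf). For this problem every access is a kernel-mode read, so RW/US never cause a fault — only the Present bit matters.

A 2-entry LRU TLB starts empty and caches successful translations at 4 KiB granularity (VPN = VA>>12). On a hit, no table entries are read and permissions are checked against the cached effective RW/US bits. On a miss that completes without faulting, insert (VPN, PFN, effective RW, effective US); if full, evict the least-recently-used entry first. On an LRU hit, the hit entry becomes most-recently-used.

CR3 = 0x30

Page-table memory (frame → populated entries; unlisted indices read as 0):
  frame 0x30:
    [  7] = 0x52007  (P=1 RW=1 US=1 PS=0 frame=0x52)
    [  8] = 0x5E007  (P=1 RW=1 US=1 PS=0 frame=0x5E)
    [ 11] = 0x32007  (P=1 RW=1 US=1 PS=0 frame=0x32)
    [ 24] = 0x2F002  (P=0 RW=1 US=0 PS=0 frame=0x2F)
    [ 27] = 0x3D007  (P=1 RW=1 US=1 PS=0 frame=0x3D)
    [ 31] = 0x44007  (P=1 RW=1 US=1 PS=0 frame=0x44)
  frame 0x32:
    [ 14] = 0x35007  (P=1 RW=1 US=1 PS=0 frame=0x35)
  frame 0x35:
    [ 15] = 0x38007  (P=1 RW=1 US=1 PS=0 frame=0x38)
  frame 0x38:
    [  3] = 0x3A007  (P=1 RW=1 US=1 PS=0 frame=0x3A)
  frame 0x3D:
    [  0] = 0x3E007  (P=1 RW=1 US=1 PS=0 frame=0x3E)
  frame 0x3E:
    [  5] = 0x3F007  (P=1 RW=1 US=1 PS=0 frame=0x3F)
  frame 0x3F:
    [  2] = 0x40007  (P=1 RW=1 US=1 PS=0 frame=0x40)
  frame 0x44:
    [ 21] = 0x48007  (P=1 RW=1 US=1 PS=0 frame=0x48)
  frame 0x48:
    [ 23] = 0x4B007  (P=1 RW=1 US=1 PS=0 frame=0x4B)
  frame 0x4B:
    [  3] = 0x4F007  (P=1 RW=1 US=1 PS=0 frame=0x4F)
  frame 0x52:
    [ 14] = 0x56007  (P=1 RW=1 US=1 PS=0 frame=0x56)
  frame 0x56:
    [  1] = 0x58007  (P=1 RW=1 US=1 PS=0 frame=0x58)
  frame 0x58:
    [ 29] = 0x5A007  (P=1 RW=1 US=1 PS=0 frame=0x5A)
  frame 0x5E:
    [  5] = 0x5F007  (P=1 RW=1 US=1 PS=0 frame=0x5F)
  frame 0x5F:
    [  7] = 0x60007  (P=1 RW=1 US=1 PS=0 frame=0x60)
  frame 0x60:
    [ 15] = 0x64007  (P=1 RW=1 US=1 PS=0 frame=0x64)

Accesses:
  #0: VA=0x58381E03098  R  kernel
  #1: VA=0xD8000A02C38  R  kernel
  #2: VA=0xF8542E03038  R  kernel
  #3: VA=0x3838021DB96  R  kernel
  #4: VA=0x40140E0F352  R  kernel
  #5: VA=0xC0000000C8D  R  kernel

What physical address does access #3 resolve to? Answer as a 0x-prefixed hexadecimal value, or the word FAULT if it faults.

Walk each access:
#0 VA=0x58381E03098 (r,kernel):
  [0] read 0x30 idx=11: raw=0x32007 flags P=1 W=1 U=1 S=0
  [1] read 0x32 idx=14: raw=0x35007 flags P=1 W=1 U=1 S=0
  [2] read 0x35 idx=15: raw=0x38007 flags P=1 W=1 U=1 S=0
  [3] read 0x38 idx=3: raw=0x3A007 flags P=1 W=1 U=1 S=0
  ✓ 0x3A098  — 4 lookups
#1 VA=0xD8000A02C38 (r,kernel):
  [0] read 0x30 idx=27: raw=0x3D007 flags P=1 W=1 U=1 S=0
  [1] read 0x3D idx=0: raw=0x3E007 flags P=1 W=1 U=1 S=0
  [2] read 0x3E idx=5: raw=0x3F007 flags P=1 W=1 U=1 S=0
  [3] read 0x3F idx=2: raw=0x40007 flags P=1 W=1 U=1 S=0
  ✓ 0x40C38  — 4 lookups
#2 VA=0xF8542E03038 (r,kernel):
  [0] read 0x30 idx=31: raw=0x44007 flags P=1 W=1 U=1 S=0
  [1] read 0x44 idx=21: raw=0x48007 flags P=1 W=1 U=1 S=0
  [2] read 0x48 idx=23: raw=0x4B007 flags P=1 W=1 U=1 S=0
  [3] read 0x4B idx=3: raw=0x4F007 flags P=1 W=1 U=1 S=0
  ✓ 0x4F038  — 4 lookups
#3 VA=0x3838021DB96 (r,kernel):
  [0] read 0x30 idx=7: raw=0x52007 flags P=1 W=1 U=1 S=0
  [1] read 0x52 idx=14: raw=0x56007 flags P=1 W=1 U=1 S=0
  [2] read 0x56 idx=1: raw=0x58007 flags P=1 W=1 U=1 S=0
  [3] read 0x58 idx=29: raw=0x5A007 flags P=1 W=1 U=1 S=0
  ✓ 0x5AB96  — 4 lookups
#4 VA=0x40140E0F352 (r,kernel):
  [0] read 0x30 idx=8: raw=0x5E007 flags P=1 W=1 U=1 S=0
  [1] read 0x5E idx=5: raw=0x5F007 flags P=1 W=1 U=1 S=0
  [2] read 0x5F idx=7: raw=0x60007 flags P=1 W=1 U=1 S=0
  [3] read 0x60 idx=15: raw=0x64007 flags P=1 W=1 U=1 S=0
  ✓ 0x64352  — 4 lookups
#5 VA=0xC0000000C8D (r,kernel):
  [0] read 0x30 idx=24: raw=0x2F002 flags P=0 W=1 U=0 S=0
  ⇒ fault: PAGE_NOT_PRESENT  — 1 lookups

Access #3 PA: 0x5AB96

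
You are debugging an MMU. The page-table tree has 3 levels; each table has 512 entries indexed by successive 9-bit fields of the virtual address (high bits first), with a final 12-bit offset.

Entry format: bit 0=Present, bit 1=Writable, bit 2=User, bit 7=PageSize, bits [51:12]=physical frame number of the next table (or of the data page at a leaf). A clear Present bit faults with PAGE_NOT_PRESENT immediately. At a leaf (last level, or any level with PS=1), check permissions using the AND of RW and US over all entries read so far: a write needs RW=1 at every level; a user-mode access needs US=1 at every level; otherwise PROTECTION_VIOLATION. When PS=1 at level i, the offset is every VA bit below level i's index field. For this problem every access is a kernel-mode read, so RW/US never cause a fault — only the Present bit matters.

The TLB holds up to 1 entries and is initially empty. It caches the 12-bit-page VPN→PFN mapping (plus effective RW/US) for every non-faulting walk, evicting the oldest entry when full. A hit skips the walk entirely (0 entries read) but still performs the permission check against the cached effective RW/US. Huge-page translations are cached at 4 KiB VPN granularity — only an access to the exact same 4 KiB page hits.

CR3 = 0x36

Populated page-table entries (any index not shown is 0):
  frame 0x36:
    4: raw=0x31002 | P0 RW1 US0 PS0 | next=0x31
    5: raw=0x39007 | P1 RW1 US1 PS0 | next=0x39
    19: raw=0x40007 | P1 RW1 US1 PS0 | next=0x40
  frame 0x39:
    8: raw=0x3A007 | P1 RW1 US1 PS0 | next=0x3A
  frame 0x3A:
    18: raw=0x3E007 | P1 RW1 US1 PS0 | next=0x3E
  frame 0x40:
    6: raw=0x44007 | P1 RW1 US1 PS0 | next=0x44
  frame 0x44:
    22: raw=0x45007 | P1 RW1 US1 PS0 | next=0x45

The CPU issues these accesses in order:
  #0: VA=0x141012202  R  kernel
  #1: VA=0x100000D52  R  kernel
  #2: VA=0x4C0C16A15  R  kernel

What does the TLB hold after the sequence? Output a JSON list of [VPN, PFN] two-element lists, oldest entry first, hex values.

Per-access translation:
#0 VA=0x141012202 (r,kernel):
  L0: frame=0x36 idx=5 entry=0x39007 [P=1 RW=1 US=1 PS=0]
  L1: frame=0x39 idx=8 entry=0x3A007 [P=1 RW=1 US=1 PS=0]
  L2: frame=0x3A idx=18 entry=0x3E007 [P=1 RW=1 US=1 PS=0]
  ✓ 0x3E202  — 3 lookups
#1 VA=0x100000D52 (r,kernel):
  L0: frame=0x36 idx=4 entry=0x31002 [P=0 RW=1 US=0 PS=0]
  ⇒ fault: PAGE_NOT_PRESENT  — 1 lookups
#2 VA=0x4C0C16A15 (r,kernel):
  L0: frame=0x36 idx=19 entry=0x40007 [P=1 RW=1 US=1 PS=0]
  L1: frame=0x40 idx=6 entry=0x44007 [P=1 RW=1 US=1 PS=0]
  L2: frame=0x44 idx=22 entry=0x45007 [P=1 RW=1 US=1 PS=0]
  ✓ 0x45A15  — 3 lookups

TLB: [["0x4C0C16", "0x45"]]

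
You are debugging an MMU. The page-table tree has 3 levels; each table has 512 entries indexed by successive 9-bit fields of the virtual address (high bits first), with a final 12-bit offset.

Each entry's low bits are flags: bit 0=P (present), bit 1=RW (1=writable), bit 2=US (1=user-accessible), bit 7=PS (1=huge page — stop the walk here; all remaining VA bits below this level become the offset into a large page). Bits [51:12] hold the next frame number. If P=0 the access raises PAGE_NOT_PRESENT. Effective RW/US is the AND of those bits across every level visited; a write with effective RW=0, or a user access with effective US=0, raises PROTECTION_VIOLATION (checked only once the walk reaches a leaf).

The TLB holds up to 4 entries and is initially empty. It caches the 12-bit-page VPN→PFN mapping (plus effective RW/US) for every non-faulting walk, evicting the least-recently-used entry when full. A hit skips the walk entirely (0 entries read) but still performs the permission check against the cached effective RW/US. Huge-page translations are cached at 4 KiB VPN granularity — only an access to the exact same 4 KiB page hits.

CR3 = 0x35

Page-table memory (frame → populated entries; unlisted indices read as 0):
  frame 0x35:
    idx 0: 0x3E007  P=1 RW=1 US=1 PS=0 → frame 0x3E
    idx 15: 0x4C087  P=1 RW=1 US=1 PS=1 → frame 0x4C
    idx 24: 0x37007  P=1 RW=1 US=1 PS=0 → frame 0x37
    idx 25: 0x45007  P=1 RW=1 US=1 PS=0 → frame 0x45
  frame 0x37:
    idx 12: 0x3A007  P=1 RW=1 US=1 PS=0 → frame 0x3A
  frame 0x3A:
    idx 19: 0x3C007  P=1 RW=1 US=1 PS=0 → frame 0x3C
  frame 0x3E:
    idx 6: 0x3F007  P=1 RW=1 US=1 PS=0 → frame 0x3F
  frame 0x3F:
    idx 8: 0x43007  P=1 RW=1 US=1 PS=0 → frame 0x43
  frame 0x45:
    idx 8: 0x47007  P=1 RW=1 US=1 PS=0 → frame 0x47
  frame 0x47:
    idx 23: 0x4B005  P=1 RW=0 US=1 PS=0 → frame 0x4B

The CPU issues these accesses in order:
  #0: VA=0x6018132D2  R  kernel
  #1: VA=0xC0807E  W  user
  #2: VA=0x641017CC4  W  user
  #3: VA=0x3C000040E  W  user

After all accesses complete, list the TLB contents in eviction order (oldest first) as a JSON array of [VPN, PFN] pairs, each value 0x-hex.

Walk each access:
#0 VA=0x6018132D2 (r,kernel):
  [0] read 0x35 idx=24: raw=0x37007 flags P=1 W=1 U=1 S=0
  [1] read 0x37 idx=12: raw=0x3A007 flags P=1 W=1 U=1 S=0
  [2] read 0x3A idx=19: raw=0x3C007 flags P=1 W=1 U=1 S=0
  → PA=0x3C2D2  (3 entries read)
#1 VA=0xC0807E (w,user):
  [0] read 0x35 idx=0: raw=0x3E007 flags P=1 W=1 U=1 S=0
  [1] read 0x3E idx=6: raw=0x3F007 flags P=1 W=1 U=1 S=0
  [2] read 0x3F idx=8: raw=0x43007 flags P=1 W=1 U=1 S=0
  → PA=0x4307E  (3 entries read)
#2 VA=0x641017CC4 (w,user):
  [0] read 0x35 idx=25: raw=0x45007 flags P=1 W=1 U=1 S=0
  [1] read 0x45 idx=8: raw=0x47007 flags P=1 W=1 U=1 S=0
  [2] read 0x47 idx=23: raw=0x4B005 flags P=1 W=0 U=1 S=0
  → PROTECTION_VIOLATION  (3 entries read)
#3 VA=0x3C000040E (w,user):
  [0] read 0x35 idx=15: raw=0x4C087 flags P=1 W=1 U=1 S=1
  → PA=0x4C40E (huge @L0)  (1 entries read)

TLB: [["0x601813", "0x3C"], ["0xC08", "0x43"], ["0x3C0000", "0x4C"]]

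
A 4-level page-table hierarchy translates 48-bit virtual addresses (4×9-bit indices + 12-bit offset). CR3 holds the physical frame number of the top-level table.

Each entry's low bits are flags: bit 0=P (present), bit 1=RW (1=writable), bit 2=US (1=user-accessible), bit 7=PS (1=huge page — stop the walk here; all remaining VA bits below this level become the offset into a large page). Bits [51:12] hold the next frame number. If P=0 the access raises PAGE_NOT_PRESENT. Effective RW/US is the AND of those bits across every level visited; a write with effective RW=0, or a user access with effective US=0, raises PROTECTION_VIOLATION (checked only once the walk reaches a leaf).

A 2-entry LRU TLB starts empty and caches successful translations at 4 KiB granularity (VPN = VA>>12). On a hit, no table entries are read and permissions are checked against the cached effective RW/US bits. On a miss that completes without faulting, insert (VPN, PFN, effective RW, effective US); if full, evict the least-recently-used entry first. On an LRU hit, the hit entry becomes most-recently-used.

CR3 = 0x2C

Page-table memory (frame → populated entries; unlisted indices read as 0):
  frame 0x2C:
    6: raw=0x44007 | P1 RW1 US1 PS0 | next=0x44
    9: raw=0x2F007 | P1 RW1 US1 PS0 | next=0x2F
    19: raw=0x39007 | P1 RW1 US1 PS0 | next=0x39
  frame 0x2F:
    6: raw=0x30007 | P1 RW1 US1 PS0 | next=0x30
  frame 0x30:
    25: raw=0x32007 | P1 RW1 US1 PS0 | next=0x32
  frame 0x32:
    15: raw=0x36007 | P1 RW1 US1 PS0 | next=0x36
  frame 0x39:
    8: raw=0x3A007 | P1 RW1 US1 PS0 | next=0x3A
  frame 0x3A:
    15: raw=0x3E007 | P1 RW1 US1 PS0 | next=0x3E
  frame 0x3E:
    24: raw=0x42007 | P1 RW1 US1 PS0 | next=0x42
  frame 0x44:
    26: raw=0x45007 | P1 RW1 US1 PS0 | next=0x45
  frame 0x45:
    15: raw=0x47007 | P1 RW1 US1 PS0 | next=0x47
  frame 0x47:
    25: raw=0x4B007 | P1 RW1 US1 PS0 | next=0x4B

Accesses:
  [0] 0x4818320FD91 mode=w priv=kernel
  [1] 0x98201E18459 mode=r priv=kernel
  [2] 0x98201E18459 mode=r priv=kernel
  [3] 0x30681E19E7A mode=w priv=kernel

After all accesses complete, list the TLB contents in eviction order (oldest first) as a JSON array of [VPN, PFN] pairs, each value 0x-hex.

Per-access translation:
#0 VA=0x4818320FD91 (w,kernel):
  lvl0: tbl 0x2C, slot 9 ⇒ 0x2F007 (P1/RW1/US1/PS0)
  lvl1: tbl 0x2F, slot 6 ⇒ 0x30007 (P1/RW1/US1/PS0)
  lvl2: tbl 0x30, slot 25 ⇒ 0x32007 (P1/RW1/US1/PS0)
  lvl3: tbl 0x32, slot 15 ⇒ 0x36007 (P1/RW1/US1/PS0)
  ⇒ phys 0x36D91  [4 reads]
#1 VA=0x98201E18459 (r,kernel):
  lvl0: tbl 0x2C, slot 19 ⇒ 0x39007 (P1/RW1/US1/PS0)
  lvl1: tbl 0x39, slot 8 ⇒ 0x3A007 (P1/RW1/US1/PS0)
  lvl2: tbl 0x3A, slot 15 ⇒ 0x3E007 (P1/RW1/US1/PS0)
  lvl3: tbl 0x3E, slot 24 ⇒ 0x42007 (P1/RW1/US1/PS0)
  ⇒ phys 0x42459  [4 reads]
#2 VA=0x98201E18459 (r,kernel):
  TLB hit vpn=0x98201E18 → PA=0x42459
#3 VA=0x30681E19E7A (w,kernel):
  lvl0: tbl 0x2C, slot 6 ⇒ 0x44007 (P1/RW1/US1/PS0)
  lvl1: tbl 0x44, slot 26 ⇒ 0x45007 (P1/RW1/US1/PS0)
  lvl2: tbl 0x45, slot 15 ⇒ 0x47007 (P1/RW1/US1/PS0)
  lvl3: tbl 0x47, slot 25 ⇒ 0x4B007 (P1/RW1/US1/PS0)
  ⇒ phys 0x4BE7A  [4 reads]

TLB: [["0x98201E18", "0x42"], ["0x30681E19", "0x4B"]]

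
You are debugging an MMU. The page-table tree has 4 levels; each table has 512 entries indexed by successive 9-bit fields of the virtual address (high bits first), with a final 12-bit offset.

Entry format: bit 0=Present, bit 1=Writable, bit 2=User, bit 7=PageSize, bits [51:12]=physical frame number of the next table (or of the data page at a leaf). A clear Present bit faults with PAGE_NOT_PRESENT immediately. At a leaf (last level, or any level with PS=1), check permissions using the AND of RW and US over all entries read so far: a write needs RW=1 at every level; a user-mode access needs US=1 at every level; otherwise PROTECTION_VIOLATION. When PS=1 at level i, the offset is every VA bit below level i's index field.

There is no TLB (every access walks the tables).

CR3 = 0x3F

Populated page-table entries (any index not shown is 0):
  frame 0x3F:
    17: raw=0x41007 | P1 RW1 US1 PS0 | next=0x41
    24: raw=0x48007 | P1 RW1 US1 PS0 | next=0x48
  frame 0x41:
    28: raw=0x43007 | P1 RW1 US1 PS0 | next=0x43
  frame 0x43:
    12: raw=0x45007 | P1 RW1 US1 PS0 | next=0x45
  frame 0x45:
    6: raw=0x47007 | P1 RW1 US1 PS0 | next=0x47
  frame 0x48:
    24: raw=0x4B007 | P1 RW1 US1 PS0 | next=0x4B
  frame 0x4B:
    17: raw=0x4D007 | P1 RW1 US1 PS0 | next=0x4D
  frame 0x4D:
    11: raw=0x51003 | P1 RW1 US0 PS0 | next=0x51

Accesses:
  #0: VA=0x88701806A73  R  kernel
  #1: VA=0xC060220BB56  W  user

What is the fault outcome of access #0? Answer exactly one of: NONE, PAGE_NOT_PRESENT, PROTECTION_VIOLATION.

Per-access translation:
#0 VA=0x88701806A73 (r,kernel):
  L0: frame=0x3F idx=17 entry=0x41007 [P=1 RW=1 US=1 PS=0]
  L1: frame=0x41 idx=28 entry=0x43007 [P=1 RW=1 US=1 PS=0]
  L2: frame=0x43 idx=12 entry=0x45007 [P=1 RW=1 US=1 PS=0]
  L3: frame=0x45 idx=6 entry=0x47007 [P=1 RW=1 US=1 PS=0]
  → PA=0x47A73  (4 entries read)
#1 VA=0xC060220BB56 (w,user):
  L0: frame=0x3F idx=24 entry=0x48007 [P=1 RW=1 US=1 PS=0]
  L1: frame=0x48 idx=24 entry=0x4B007 [P=1 RW=1 US=1 PS=0]
  L2: frame=0x4B idx=17 entry=0x4D007 [P=1 RW=1 US=1 PS=0]
  L3: frame=0x4D idx=11 entry=0x51003 [P=1 RW=1 US=0 PS=0]
  ✗ PROTECTION_VIOLATION  [4 reads]

Access #0 fault: NONE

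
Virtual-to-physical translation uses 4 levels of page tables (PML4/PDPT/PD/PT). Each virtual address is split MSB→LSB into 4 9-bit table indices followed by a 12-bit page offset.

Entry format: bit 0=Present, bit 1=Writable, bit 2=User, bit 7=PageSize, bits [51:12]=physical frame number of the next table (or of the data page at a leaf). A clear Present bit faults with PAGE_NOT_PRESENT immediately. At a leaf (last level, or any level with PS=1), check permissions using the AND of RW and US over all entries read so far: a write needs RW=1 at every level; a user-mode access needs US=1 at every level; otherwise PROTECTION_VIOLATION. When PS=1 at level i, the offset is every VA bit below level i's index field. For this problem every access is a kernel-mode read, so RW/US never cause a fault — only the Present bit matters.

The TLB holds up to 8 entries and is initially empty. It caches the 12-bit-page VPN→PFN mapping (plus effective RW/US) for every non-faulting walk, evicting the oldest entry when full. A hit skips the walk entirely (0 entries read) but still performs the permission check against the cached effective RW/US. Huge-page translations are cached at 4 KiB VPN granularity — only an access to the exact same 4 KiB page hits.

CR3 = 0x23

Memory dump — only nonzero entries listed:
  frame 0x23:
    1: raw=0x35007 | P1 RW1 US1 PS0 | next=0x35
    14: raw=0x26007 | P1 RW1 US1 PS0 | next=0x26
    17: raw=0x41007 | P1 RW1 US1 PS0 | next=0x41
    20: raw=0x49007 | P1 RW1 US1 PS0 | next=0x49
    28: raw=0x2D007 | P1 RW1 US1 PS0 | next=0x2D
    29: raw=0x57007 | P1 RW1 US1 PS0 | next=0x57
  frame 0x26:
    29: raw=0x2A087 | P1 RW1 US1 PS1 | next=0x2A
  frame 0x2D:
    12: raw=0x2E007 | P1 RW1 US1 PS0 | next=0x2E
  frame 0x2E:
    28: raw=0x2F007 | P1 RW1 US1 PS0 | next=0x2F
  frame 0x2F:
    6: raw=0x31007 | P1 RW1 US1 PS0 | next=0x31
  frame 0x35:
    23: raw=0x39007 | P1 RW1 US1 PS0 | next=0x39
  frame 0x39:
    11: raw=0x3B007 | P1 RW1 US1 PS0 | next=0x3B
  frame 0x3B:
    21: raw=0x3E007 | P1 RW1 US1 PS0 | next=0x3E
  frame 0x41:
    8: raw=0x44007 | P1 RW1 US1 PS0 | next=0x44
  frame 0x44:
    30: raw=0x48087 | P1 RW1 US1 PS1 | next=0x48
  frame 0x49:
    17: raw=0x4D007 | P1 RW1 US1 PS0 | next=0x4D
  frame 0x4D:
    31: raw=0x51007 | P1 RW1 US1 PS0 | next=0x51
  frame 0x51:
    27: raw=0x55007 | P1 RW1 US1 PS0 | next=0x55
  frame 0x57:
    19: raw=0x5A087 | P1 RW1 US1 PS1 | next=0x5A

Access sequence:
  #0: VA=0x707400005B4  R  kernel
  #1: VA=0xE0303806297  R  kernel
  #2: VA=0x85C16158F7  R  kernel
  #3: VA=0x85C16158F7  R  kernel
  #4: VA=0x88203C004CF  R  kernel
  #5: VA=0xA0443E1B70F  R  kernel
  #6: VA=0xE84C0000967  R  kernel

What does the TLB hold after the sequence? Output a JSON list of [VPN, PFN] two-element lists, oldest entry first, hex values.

Per-access translation:
#0 VA=0x707400005B4 (r,kernel):
  L0 @0x23[14] → 0x26007  P=1,RW=1,US=1,PS=0
  L1 @0x26[29] → 0x2A087  P=1,RW=1,US=1,PS=1
  → PA=0x2A5B4 (huge @L1)  (2 entries read)
#1 VA=0xE0303806297 (r,kernel):
  L0 @0x23[28] → 0x2D007  P=1,RW=1,US=1,PS=0
  L1 @0x2D[12] → 0x2E007  P=1,RW=1,US=1,PS=0
  L2 @0x2E[28] → 0x2F007  P=1,RW=1,US=1,PS=0
  L3 @0x2F[6] → 0x31007  P=1,RW=1,US=1,PS=0
  → PA=0x31297  (4 entries read)
#2 VA=0x85C16158F7 (r,kernel):
  L0 @0x23[1] → 0x35007  P=1,RW=1,US=1,PS=0
  L1 @0x35[23] → 0x39007  P=1,RW=1,US=1,PS=0
  L2 @0x39[11] → 0x3B007  P=1,RW=1,US=1,PS=0
  L3 @0x3B[21] → 0x3E007  P=1,RW=1,US=1,PS=0
  → PA=0x3E8F7  (4 entries read)
#3 VA=0x85C16158F7 (r,kernel):
  TLB hit vpn=0x85C1615 → PA=0x3E8F7
#4 VA=0x88203C004CF (r,kernel):
  L0 @0x23[17] → 0x41007  P=1,RW=1,US=1,PS=0
  L1 @0x41[8] → 0x44007  P=1,RW=1,US=1,PS=0
  L2 @0x44[30] → 0x48087  P=1,RW=1,US=1,PS=1
  → PA=0x484CF (huge @L2)  (3 entries read)
#5 VA=0xA0443E1B70F (r,kernel):
  L0 @0x23[20] → 0x49007  P=1,RW=1,US=1,PS=0
  L1 @0x49[17] → 0x4D007  P=1,RW=1,US=1,PS=0
  L2 @0x4D[31] → 0x51007  P=1,RW=1,US=1,PS=0
  L3 @0x51[27] → 0x55007  P=1,RW=1,US=1,PS=0
  → PA=0x5570F  (4 entries read)
#6 VA=0xE84C0000967 (r,kernel):
  L0 @0x23[29] → 0x57007  P=1,RW=1,US=1,PS=0
  L1 @0x57[19] → 0x5A087  P=1,RW=1,US=1,PS=1
  → PA=0x5A967 (huge @L1)  (2 entries read)

TLB: [["0x70740000", "0x2A"], ["0xE0303806", "0x31"], ["0x85C1615", "0x3E"], ["0x88203C00", "0x48"], ["0xA0443E1B", "0x55"], ["0xE84C0000", "0x5A"]]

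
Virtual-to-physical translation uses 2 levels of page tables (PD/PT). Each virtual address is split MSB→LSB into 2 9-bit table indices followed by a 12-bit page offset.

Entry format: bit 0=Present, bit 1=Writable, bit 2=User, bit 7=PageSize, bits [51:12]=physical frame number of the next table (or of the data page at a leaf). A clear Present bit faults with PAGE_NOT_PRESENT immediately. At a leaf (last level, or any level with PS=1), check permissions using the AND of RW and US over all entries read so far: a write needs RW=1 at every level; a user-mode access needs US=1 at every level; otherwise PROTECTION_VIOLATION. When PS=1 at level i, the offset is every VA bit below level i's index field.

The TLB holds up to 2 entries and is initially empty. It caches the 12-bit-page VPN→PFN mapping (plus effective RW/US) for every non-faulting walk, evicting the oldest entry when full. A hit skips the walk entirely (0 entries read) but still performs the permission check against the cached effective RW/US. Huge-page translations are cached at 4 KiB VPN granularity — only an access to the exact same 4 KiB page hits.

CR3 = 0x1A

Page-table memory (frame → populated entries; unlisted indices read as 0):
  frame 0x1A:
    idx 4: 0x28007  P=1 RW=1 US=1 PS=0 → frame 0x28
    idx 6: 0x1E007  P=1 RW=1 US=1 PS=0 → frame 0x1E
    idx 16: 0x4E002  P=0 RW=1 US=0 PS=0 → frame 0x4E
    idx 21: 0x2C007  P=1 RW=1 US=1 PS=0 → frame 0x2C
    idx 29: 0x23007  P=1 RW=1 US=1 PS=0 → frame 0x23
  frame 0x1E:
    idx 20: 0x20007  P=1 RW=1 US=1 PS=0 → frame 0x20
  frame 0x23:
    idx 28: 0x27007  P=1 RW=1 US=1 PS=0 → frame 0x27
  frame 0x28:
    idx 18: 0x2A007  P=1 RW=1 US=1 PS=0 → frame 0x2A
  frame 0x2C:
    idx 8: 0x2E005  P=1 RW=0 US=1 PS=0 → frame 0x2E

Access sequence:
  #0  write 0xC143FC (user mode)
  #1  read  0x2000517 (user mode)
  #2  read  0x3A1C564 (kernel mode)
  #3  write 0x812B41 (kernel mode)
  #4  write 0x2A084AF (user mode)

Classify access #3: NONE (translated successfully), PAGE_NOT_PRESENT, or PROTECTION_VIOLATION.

Trace:
#0 VA=0xC143FC (w,user):
  L0 @0x1A[6] → 0x1E007  P=1,RW=1,US=1,PS=0
  L1 @0x1E[20] → 0x20007  P=1,RW=1,US=1,PS=0
  ⇒ phys 0x203FC  [2 reads]
#1 VA=0x2000517 (r,user):
  L0 @0x1A[16] → 0x4E002  P=0,RW=1,US=0,PS=0
  ⇒ fault: PAGE_NOT_PRESENT  — 1 lookups
#2 VA=0x3A1C564 (r,kernel):
  L0 @0x1A[29] → 0x23007  P=1,RW=1,US=1,PS=0
  L1 @0x23[28] → 0x27007  P=1,RW=1,US=1,PS=0
  ⇒ phys 0x27564  [2 reads]
#3 VA=0x812B41 (w,kernel):
  L0 @0x1A[4] → 0x28007  P=1,RW=1,US=1,PS=0
  L1 @0x28[18] → 0x2A007  P=1,RW=1,US=1,PS=0
  ⇒ phys 0x2AB41  [2 reads]
#4 VA=0x2A084AF (w,user):
  L0 @0x1A[21] → 0x2C007  P=1,RW=1,US=1,PS=0
  L1 @0x2C[8] → 0x2E005  P=1,RW=0,US=1,PS=0
  ⇒ fault: PROTECTION_VIOLATION  — 2 lookups

Access #3 fault: NONE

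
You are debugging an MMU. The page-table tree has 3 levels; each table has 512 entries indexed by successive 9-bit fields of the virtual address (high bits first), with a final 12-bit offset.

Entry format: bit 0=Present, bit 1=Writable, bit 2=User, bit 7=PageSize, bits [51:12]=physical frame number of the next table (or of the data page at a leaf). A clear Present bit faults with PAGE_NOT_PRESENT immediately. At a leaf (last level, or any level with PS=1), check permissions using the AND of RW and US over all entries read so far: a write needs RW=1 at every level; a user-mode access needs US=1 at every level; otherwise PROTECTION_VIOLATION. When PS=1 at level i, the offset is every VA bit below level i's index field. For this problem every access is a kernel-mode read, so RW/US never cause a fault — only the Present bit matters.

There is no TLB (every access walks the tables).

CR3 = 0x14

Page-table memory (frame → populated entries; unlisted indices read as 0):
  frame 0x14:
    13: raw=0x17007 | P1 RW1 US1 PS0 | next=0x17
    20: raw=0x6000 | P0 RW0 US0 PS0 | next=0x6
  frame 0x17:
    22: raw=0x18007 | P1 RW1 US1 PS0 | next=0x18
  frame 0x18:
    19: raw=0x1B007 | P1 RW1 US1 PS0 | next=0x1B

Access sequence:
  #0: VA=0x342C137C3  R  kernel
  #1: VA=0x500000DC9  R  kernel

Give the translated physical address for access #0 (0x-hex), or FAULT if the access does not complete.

Trace:
#0 VA=0x342C137C3 (r,kernel):
  lvl0: tbl 0x14, slot 13 ⇒ 0x17007 (P1/RW1/US1/PS0)
  lvl1: tbl 0x17, slot 22 ⇒ 0x18007 (P1/RW1/US1/PS0)
  lvl2: tbl 0x18, slot 19 ⇒ 0x1B007 (P1/RW1/US1/PS0)
  ⇒ phys 0x1B7C3  [3 reads]
#1 VA=0x500000DC9 (r,kernel):
  lvl0: tbl 0x14, slot 20 ⇒ 0x6000 (P0/RW0/US0/PS0)
  ✗ PAGE_NOT_PRESENT  [1 reads]

Access #0 PA: 0x1B7C3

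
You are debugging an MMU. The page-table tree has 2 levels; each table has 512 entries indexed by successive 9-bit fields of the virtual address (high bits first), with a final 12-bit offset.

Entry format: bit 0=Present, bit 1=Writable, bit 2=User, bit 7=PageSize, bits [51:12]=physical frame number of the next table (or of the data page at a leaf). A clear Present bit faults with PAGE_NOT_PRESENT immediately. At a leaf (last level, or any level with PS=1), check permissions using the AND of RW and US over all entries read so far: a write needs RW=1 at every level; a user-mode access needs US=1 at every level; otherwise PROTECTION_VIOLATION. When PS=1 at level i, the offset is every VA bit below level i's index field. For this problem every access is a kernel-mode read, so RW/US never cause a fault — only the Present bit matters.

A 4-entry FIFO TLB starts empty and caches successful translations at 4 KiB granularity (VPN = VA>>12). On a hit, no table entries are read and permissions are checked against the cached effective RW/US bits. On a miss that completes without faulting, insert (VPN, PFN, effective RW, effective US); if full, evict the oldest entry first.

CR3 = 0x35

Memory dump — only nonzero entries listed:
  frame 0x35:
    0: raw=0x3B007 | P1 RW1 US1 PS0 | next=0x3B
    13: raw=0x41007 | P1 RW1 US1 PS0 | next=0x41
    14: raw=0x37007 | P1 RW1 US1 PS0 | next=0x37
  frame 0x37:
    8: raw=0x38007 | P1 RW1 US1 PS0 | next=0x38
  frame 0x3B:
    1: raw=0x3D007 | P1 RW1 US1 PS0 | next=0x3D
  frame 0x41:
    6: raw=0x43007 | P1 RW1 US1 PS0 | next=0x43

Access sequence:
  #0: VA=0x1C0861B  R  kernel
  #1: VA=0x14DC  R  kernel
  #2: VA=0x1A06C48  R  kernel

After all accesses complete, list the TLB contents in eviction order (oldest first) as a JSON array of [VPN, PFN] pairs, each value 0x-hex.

Walk each access:
#0 VA=0x1C0861B (r,kernel):
  L0 @0x35[14] → 0x37007  P=1,RW=1,US=1,PS=0
  L1 @0x37[8] → 0x38007  P=1,RW=1,US=1,PS=0
  → PA=0x3861B  (2 entries read)
#1 VA=0x14DC (r,kernel):
  L0 @0x35[0] → 0x3B007  P=1,RW=1,US=1,PS=0
  L1 @0x3B[1] → 0x3D007  P=1,RW=1,US=1,PS=0
  → PA=0x3D4DC  (2 entries read)
#2 VA=0x1A06C48 (r,kernel):
  L0 @0x35[13] → 0x41007  P=1,RW=1,US=1,PS=0
  L1 @0x41[6] → 0x43007  P=1,RW=1,US=1,PS=0
  → PA=0x43C48  (2 entries read)

TLB: [["0x1C08", "0x38"], ["0x1", "0x3D"], ["0x1A06", "0x43"]]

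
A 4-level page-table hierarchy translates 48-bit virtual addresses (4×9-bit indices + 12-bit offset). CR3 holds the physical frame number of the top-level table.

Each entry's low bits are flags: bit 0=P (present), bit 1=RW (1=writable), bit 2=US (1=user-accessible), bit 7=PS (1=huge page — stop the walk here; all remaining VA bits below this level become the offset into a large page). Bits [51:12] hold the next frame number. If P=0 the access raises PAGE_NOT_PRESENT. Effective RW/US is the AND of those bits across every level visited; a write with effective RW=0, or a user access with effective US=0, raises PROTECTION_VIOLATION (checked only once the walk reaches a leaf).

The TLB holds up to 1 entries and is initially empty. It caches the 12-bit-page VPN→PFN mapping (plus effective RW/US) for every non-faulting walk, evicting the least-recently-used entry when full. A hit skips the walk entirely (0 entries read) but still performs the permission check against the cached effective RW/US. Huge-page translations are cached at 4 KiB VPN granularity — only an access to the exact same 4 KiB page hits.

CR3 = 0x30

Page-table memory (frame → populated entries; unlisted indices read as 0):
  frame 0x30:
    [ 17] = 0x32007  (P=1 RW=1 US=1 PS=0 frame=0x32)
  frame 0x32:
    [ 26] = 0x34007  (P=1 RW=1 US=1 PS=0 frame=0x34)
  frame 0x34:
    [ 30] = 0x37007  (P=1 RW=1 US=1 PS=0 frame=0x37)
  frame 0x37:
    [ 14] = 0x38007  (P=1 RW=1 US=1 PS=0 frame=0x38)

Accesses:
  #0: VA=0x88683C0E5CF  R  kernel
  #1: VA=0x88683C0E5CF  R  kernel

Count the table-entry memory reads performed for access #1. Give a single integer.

Walk each access:
#0 VA=0x88683C0E5CF (r,kernel):
  L0: frame=0x30 idx=17 entry=0x32007 [P=1 RW=1 US=1 PS=0]
  L1: frame=0x32 idx=26 entry=0x34007 [P=1 RW=1 US=1 PS=0]
  L2: frame=0x34 idx=30 entry=0x37007 [P=1 RW=1 US=1 PS=0]
  L3: frame=0x37 idx=14 entry=0x38007 [P=1 RW=1 US=1 PS=0]
  ⇒ phys 0x385CF  [4 reads]
#1 VA=0x88683C0E5CF (r,kernel):
  TLB hit vpn=0x88683C0E → PA=0x385CF

Entries read for #1: 0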